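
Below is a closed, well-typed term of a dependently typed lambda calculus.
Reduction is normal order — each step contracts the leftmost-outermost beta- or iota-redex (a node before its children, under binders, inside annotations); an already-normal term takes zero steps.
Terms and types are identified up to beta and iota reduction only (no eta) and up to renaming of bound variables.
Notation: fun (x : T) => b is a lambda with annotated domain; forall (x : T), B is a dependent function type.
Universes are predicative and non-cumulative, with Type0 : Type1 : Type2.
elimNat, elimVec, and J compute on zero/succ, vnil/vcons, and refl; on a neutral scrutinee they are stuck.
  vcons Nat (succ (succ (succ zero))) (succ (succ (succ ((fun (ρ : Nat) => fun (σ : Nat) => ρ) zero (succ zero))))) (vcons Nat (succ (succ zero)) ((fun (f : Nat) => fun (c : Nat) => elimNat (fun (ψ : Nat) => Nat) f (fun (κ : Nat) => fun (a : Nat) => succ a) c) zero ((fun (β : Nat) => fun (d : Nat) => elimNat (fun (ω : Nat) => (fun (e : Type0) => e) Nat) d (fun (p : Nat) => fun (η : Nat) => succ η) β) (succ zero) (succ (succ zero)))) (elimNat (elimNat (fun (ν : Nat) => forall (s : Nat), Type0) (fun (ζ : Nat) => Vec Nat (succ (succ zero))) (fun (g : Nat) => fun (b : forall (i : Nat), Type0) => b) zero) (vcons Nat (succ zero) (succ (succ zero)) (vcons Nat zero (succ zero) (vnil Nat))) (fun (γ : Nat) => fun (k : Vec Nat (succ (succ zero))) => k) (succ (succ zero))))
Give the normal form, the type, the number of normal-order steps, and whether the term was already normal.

normal form:
  vcons Nat (succ (succ (succ zero))) (succ (succ (succ zero))) (vcons Nat (succ (succ zero)) (succ (succ (succ zero))) (vcons Nat (succ zero) (succ (succ zero)) (vcons Nat zero (succ zero) (vnil Nat))))
inferred type:
  Vec Nat (succ (succ (succ (succ zero))))
steps to reach normal form (normal order): 27
already normal: no
first redex: a beta-redex


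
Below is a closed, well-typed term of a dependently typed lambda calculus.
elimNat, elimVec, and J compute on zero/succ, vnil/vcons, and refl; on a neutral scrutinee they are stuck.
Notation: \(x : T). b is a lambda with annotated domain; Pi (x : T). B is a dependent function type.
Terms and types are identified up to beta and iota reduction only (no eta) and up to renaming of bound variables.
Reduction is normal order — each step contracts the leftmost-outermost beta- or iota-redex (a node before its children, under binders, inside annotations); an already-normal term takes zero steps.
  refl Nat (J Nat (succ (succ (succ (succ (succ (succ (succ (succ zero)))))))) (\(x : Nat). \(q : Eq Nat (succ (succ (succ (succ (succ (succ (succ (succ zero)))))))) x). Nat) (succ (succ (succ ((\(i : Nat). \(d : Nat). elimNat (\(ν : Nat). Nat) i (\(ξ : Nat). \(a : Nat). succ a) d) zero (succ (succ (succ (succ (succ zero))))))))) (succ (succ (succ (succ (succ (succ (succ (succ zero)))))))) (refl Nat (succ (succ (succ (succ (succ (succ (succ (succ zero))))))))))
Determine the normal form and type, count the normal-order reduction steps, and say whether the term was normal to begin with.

reduced normal form:
  refl Nat (succ (succ (succ (succ (succ (succ (succ (succ zero))))))))
the term's type:
  Eq Nat (succ (succ (succ (succ (succ (succ (succ (succ zero)))))))) (succ (succ (succ (succ (succ (succ (succ (succ zero))))))))
steps to reach normal form (normal order): 19
already normal: no
first contracted redex: a J iota-redex


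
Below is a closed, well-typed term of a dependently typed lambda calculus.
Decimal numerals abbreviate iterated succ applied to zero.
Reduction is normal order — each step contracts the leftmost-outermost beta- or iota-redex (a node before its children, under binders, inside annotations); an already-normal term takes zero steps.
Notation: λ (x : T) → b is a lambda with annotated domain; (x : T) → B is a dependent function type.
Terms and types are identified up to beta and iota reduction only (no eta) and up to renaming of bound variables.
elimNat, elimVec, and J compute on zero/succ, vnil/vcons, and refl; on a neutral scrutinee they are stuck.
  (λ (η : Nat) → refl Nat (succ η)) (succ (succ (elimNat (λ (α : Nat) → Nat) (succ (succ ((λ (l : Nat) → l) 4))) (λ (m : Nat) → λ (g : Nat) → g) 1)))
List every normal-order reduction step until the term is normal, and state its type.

normal-order reduction:
  (λ (η : Nat) → refl Nat (succ η)) (succ (succ (elimNat (λ (α : Nat) → Nat) (succ (succ ((λ (l : Nat) → l) 4))) (λ (m : Nat) → λ (g : Nat) → g) 1)))
  ~> refl Nat (succ (succ (succ (elimNat (λ (η : Nat) → Nat) (succ (succ ((λ (α : Nat) → α) 4))) (λ (l : Nat) → λ (m : Nat) → m) 1))))
  ~> refl Nat (succ (succ (succ ((λ (η : Nat) → λ (α : Nat) → α) 0 (elimNat (λ (l : Nat) → Nat) (succ (succ ((λ (m : Nat) → m) 4))) (λ (g : Nat) → λ (ζ : Nat) → ζ) 0)))))
  ~> refl Nat (succ (succ (succ ((λ (η : Nat) → η) (elimNat (λ (α : Nat) → Nat) (succ (succ ((λ (l : Nat) → l) 4))) (λ (m : Nat) → λ (g : Nat) → g) 0)))))
  ~> refl Nat (succ (succ (succ (elimNat (λ (η : Nat) → Nat) (succ (succ ((λ (α : Nat) → α) 4))) (λ (l : Nat) → λ (m : Nat) → m) 0))))
  ~> refl Nat (succ (succ (succ (succ (succ ((λ (η : Nat) → η) 4))))))
  ~> refl Nat 9
inferred type:
  Eq Nat 9 9


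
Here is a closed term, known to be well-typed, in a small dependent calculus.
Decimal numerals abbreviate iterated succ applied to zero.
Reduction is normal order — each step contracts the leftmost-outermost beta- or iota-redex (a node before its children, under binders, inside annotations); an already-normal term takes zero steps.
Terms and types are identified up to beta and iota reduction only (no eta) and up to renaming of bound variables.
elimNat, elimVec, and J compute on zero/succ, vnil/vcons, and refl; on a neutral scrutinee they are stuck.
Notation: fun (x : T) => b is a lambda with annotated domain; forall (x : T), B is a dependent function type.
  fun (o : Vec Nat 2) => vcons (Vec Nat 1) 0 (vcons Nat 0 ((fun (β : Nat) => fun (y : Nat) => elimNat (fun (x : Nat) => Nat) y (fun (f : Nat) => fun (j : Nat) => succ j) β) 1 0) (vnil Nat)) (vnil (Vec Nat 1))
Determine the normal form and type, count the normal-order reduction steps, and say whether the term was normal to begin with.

normal form:
  fun (o : Vec Nat 2) => vcons (Vec Nat 1) 0 (vcons Nat 0 1 (vnil Nat)) (vnil (Vec Nat 1))
the term's type:
  forall (o : Vec Nat 2), Vec (Vec Nat 1) 1
reduction steps (normal order): 6
term was already normal: no
first contracted redex: a beta-redex


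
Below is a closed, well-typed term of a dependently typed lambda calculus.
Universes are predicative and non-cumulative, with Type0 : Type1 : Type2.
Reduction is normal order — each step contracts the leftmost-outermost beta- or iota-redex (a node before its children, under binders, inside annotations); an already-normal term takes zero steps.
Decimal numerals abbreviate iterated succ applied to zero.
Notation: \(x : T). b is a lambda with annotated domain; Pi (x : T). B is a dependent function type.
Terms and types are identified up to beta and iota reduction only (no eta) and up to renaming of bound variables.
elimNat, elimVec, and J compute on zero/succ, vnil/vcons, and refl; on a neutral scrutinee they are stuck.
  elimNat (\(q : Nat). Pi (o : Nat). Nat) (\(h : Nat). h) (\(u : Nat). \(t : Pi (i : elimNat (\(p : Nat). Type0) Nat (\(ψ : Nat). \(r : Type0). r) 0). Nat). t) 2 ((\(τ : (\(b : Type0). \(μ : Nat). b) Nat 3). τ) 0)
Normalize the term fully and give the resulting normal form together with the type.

normal form:
  0
inferred type:
  Nat
observation: the first redex contracted is an elimNat iota-redex; the normal form is reached in 9 normal-order steps.


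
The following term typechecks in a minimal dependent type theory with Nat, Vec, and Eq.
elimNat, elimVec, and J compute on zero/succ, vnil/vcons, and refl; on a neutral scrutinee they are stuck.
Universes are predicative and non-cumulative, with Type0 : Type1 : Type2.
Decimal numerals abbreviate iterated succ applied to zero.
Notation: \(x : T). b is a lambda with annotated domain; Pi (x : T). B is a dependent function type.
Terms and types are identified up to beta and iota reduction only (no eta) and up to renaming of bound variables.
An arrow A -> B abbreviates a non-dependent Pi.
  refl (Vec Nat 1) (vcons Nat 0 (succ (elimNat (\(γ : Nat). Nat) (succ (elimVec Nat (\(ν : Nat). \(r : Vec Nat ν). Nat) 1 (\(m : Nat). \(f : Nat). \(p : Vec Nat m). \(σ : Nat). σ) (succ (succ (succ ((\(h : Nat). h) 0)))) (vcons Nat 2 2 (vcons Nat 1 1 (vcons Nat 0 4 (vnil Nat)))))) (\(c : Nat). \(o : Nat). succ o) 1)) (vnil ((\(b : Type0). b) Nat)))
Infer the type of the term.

type:
  Eq (Vec Nat 1) (vcons Nat 0 4 (vnil Nat)) (vcons Nat 0 4 (vnil Nat))


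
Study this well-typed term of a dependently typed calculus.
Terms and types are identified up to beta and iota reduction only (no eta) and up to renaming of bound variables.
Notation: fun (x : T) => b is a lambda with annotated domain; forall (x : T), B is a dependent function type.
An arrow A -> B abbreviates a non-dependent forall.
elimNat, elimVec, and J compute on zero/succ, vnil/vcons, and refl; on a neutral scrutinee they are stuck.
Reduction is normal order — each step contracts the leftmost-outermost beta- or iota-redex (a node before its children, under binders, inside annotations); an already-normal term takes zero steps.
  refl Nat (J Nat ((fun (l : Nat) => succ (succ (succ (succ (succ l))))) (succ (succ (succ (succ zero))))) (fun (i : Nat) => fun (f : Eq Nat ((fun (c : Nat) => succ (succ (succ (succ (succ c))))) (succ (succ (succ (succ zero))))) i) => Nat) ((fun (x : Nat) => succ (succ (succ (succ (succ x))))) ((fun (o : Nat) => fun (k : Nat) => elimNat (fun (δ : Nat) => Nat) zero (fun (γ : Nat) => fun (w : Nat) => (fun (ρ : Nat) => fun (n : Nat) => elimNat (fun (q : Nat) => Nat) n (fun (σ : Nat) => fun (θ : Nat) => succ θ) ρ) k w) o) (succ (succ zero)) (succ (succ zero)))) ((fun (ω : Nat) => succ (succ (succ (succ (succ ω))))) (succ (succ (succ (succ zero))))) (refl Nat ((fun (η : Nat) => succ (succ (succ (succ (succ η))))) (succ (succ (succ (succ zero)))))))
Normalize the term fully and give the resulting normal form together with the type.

resulting normal form:
  refl Nat (succ (succ (succ (succ (succ (succ (succ (succ (succ zero)))))))))
inferred type:
  Eq Nat (succ (succ (succ (succ (succ (succ (succ (succ (succ zero))))))))) (succ (succ (succ (succ (succ (succ (succ (succ (succ zero)))))))))
observation: 29 normal-order steps separate the term from its normal form.


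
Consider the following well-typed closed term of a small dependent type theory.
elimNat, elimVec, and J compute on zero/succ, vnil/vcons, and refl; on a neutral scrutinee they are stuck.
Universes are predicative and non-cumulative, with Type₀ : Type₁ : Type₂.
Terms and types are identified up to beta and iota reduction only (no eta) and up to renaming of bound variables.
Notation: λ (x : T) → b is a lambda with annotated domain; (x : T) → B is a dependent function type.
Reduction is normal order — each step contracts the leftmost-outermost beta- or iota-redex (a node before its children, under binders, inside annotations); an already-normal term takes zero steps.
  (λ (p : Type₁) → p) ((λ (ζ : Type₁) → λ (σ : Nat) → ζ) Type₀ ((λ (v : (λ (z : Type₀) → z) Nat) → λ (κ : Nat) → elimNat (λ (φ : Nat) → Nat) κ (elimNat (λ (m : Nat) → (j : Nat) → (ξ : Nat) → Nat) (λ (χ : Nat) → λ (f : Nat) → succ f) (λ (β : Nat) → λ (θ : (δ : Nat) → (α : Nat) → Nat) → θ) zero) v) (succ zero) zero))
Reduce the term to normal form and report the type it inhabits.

normal form:
  Type₀
type:
  Type₁


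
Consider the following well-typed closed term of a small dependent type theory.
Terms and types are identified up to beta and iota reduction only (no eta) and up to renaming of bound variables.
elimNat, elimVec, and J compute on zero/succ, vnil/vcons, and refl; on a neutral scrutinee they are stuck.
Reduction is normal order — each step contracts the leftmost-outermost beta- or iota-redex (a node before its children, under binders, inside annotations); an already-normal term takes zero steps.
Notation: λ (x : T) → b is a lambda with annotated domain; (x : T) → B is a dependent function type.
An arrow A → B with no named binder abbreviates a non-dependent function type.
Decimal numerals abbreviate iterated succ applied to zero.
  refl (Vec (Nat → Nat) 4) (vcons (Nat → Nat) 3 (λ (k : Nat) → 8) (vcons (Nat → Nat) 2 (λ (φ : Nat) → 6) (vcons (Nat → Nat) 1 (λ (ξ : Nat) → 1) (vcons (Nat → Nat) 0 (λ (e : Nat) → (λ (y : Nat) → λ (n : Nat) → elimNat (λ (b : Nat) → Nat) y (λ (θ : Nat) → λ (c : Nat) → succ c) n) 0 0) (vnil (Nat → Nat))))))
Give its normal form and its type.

normal form:
  refl (Vec (Nat → Nat) 4) (vcons (Nat → Nat) 3 (λ (k : Nat) → 8) (vcons (Nat → Nat) 2 (λ (φ : Nat) → 6) (vcons (Nat → Nat) 1 (λ (ξ : Nat) → 1) (vcons (Nat → Nat) 0 (λ (e : Nat) → 0) (vnil (Nat → Nat))))))
the term's type:
  Eq (Vec (Nat → Nat) 4) (vcons (Nat → Nat) 3 (λ (k : Nat) → 8) (vcons (Nat → Nat) 2 (λ (φ : Nat) → 6) (vcons (Nat → Nat) 1 (λ (ξ : Nat) → 1) (vcons (Nat → Nat) 0 (λ (e : Nat) → 0) (vnil (Nat → Nat)))))) (vcons (Nat → Nat) 3 (λ (y : Nat) → 8) (vcons (Nat → Nat) 2 (λ (n : Nat) → 6) (vcons (Nat → Nat) 1 (λ (b : Nat) → 1) (vcons (Nat → Nat) 0 (λ (θ : Nat) → 0) (vnil (Nat → Nat))))))
observation: contracting a beta-redex first, the term normalizes in 3 steps.


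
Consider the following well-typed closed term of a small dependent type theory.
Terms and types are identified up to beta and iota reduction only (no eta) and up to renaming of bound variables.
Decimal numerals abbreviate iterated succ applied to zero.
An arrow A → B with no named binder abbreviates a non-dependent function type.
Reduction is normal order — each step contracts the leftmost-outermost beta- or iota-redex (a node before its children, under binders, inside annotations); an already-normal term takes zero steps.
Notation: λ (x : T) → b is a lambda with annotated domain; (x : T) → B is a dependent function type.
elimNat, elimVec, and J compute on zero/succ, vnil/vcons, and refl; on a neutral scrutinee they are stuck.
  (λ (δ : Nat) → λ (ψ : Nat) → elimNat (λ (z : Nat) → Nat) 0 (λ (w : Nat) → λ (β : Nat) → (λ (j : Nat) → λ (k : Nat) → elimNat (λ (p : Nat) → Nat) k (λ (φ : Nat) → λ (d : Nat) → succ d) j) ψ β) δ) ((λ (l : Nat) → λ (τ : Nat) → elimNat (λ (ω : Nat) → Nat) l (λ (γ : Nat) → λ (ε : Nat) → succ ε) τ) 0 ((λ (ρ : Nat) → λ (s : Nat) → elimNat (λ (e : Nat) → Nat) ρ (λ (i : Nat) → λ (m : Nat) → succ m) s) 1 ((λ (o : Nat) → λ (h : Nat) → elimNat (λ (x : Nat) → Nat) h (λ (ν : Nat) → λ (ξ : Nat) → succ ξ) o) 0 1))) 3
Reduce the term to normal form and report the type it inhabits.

resulting normal form:
  6
inferred type:
  Nat


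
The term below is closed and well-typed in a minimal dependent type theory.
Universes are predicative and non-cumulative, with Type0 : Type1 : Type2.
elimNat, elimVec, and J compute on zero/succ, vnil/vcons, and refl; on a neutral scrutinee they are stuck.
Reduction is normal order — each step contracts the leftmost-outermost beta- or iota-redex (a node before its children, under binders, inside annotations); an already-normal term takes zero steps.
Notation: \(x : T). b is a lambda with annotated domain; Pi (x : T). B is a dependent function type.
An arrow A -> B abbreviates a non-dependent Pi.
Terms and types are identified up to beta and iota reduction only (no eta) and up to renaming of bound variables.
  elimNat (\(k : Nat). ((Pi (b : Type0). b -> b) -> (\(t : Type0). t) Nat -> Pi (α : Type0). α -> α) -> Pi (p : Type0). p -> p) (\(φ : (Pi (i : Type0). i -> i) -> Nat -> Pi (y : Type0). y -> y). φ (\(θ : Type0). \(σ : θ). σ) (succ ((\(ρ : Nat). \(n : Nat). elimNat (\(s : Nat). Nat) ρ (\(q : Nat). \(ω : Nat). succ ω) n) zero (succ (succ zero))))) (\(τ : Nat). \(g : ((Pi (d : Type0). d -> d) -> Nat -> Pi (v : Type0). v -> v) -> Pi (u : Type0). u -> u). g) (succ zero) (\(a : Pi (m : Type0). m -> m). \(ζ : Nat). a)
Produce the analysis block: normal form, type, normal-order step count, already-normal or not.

normal form:
  \(k : Type0). \(b : k). b
type:
  Pi (k : Type0). k -> k
normal-order step count: 7
term was already normal: no
first contracted redex: an elimNat iota-redex


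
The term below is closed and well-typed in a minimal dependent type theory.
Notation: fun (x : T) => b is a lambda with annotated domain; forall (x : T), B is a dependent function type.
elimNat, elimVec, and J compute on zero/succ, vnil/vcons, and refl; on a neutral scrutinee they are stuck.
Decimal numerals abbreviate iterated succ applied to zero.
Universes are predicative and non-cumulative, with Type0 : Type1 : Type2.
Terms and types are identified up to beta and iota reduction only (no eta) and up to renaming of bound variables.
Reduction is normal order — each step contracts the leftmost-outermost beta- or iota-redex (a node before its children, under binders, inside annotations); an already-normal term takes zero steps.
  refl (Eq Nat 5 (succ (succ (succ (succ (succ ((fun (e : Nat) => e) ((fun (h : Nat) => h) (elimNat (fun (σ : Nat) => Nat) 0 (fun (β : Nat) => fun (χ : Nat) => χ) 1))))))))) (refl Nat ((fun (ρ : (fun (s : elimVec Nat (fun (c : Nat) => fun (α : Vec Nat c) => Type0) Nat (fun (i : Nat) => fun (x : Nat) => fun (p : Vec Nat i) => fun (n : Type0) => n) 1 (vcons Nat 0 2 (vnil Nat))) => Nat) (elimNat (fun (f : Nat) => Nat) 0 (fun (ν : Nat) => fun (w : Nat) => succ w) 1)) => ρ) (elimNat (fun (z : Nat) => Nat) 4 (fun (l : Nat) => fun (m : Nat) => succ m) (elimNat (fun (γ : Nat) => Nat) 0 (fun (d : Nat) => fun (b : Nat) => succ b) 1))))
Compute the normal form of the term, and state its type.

reduced normal form:
  refl (Eq Nat 5 5) (refl Nat 5)
type:
  Eq (Eq Nat 5 5) (refl Nat 5) (refl Nat 5)


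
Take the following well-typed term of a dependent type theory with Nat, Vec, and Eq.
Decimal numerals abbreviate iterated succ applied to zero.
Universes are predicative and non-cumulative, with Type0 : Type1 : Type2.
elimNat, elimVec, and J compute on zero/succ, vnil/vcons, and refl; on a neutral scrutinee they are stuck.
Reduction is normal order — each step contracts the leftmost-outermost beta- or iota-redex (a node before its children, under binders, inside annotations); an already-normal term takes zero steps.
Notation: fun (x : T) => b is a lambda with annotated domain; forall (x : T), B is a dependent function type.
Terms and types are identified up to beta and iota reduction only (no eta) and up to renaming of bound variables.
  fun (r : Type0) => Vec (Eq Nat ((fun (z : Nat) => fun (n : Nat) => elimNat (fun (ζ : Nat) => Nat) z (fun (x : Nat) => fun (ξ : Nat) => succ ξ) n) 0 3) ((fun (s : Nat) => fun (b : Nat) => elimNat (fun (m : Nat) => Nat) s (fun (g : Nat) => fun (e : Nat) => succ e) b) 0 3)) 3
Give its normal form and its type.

reduced normal form:
  fun (r : Type0) => Vec (Eq Nat 3 3) 3
inferred type:
  forall (r : Type0), Type0


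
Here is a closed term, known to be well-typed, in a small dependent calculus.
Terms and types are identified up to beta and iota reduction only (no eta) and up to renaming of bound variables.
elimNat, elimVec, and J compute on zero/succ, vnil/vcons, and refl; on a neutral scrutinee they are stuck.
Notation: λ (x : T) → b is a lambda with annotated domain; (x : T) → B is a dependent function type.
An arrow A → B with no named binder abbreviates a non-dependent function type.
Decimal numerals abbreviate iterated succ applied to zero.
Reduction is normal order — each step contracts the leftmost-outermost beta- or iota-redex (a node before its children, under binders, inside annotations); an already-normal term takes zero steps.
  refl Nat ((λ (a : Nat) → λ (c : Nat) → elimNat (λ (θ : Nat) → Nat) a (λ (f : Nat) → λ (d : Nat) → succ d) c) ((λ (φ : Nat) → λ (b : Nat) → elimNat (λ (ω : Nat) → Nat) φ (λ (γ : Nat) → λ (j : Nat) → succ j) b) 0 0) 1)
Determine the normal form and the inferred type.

resulting normal form:
  refl Nat 1
the term's type:
  Eq Nat 1 1
observation: reduction starts at a beta-redex, and 9 normal-order steps reach the normal form.


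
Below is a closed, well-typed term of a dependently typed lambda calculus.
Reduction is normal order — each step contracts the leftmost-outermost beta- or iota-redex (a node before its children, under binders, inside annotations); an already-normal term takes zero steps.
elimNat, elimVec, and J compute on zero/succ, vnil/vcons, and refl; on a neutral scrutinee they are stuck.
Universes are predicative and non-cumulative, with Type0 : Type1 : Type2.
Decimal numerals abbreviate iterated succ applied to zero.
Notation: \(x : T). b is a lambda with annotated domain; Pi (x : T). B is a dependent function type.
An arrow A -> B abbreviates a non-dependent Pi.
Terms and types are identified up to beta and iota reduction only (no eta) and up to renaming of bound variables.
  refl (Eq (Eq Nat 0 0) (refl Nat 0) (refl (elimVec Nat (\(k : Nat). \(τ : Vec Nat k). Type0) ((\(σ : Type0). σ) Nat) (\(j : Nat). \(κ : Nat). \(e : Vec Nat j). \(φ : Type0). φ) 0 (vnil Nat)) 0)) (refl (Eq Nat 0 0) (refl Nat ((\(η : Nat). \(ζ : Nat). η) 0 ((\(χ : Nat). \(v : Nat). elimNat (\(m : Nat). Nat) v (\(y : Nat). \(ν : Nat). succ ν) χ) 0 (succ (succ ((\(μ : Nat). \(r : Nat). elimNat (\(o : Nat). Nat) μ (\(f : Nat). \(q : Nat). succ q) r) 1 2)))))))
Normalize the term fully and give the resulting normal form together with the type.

normal form:
  refl (Eq (Eq Nat 0 0) (refl Nat 0) (refl Nat 0)) (refl (Eq Nat 0 0) (refl Nat 0))
inferred type:
  Eq (Eq (Eq Nat 0 0) (refl Nat 0) (refl Nat 0)) (refl (Eq Nat 0 0) (refl Nat 0)) (refl (Eq Nat 0 0) (refl Nat 0))
observation: contracting an elimVec iota-redex first, the term normalizes in 4 steps.


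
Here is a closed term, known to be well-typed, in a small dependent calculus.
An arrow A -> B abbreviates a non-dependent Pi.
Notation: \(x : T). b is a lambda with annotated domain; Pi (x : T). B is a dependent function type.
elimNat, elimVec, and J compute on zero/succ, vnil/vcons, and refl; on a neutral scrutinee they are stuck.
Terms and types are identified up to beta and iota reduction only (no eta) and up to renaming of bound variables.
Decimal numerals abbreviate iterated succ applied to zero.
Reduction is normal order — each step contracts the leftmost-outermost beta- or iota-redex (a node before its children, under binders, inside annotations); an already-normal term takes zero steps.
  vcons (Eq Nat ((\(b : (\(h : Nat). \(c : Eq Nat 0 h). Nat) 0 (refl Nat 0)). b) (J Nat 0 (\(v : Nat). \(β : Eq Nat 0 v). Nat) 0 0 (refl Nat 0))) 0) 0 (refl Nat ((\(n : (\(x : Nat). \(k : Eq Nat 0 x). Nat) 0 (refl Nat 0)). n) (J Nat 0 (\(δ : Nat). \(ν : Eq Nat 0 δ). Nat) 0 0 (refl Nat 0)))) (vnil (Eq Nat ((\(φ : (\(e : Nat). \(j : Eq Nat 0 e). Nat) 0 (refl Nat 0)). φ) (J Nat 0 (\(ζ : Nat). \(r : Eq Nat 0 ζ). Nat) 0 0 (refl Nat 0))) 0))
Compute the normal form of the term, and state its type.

normal form:
  vcons (Eq Nat 0 0) 0 (refl Nat 0) (vnil (Eq Nat 0 0))
the term's type:
  Vec (Eq Nat 0 0) 1


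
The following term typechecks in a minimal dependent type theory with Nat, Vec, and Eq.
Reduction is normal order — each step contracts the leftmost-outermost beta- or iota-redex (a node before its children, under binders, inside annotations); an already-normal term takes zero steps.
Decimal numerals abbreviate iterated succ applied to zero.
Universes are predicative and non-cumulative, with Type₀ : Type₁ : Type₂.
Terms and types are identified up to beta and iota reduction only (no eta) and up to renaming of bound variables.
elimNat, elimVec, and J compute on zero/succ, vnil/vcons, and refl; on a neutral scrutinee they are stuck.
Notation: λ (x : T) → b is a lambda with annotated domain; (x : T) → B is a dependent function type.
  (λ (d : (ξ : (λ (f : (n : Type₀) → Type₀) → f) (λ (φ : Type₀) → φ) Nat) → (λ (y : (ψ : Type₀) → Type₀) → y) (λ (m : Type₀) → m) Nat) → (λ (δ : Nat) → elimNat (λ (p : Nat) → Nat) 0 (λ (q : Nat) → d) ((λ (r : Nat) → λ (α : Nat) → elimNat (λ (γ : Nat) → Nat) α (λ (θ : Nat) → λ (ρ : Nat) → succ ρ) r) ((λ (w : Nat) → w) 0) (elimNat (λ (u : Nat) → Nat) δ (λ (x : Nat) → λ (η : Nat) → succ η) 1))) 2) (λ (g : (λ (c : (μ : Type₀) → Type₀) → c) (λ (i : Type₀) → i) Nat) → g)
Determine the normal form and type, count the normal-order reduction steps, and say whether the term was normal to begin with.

resulting normal form:
  0
inferred type:
  Nat
normal-order step count: 22
started in normal form: no
first contracted redex: a beta-redex


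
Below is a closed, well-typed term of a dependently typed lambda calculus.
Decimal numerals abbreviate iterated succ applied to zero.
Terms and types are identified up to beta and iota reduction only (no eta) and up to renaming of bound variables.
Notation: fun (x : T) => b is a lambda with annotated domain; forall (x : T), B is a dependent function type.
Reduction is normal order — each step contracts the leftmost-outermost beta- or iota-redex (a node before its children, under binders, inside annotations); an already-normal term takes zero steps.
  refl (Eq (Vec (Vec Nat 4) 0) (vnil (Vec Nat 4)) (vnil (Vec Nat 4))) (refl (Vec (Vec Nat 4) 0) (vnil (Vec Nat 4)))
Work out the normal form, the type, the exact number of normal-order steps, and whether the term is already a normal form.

reduced normal form:
  refl (Eq (Vec (Vec Nat 4) 0) (vnil (Vec Nat 4)) (vnil (Vec Nat 4))) (refl (Vec (Vec Nat 4) 0) (vnil (Vec Nat 4)))
inferred type:
  Eq (Eq (Vec (Vec Nat 4) 0) (vnil (Vec Nat 4)) (vnil (Vec Nat 4))) (refl (Vec (Vec Nat 4) 0) (vnil (Vec Nat 4))) (refl (Vec (Vec Nat 4) 0) (vnil (Vec Nat 4)))
reduction steps (normal order): 0
term was already normal: yes


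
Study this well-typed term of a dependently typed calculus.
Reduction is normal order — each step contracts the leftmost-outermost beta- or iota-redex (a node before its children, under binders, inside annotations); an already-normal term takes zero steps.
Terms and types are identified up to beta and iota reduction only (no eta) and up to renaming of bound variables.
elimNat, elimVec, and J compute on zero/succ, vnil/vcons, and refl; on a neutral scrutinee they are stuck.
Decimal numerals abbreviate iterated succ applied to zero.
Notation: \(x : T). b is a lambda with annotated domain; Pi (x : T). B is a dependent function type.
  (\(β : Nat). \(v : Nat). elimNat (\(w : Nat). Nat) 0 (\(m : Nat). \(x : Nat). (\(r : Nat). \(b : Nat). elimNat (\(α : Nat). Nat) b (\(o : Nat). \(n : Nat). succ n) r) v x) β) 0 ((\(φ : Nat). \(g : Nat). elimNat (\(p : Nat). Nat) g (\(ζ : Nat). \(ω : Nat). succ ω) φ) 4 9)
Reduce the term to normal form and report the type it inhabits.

reduced normal form:
  0
type:
  Nat
observation: normalization takes exactly 3 steps under the normal-order strategy.


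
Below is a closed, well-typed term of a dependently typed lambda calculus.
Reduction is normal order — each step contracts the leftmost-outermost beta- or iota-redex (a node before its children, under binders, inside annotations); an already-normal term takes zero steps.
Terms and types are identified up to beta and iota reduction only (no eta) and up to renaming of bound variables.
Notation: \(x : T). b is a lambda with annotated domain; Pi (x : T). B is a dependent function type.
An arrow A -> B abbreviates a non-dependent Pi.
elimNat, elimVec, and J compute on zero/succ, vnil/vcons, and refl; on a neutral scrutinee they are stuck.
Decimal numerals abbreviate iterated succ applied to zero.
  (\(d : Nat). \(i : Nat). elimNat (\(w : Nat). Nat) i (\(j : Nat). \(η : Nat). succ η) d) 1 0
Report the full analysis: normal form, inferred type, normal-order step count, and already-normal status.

normal form:
  1
type:
  Nat
reduction steps (normal order): 6
term was already normal: no
first redex: a beta-redex


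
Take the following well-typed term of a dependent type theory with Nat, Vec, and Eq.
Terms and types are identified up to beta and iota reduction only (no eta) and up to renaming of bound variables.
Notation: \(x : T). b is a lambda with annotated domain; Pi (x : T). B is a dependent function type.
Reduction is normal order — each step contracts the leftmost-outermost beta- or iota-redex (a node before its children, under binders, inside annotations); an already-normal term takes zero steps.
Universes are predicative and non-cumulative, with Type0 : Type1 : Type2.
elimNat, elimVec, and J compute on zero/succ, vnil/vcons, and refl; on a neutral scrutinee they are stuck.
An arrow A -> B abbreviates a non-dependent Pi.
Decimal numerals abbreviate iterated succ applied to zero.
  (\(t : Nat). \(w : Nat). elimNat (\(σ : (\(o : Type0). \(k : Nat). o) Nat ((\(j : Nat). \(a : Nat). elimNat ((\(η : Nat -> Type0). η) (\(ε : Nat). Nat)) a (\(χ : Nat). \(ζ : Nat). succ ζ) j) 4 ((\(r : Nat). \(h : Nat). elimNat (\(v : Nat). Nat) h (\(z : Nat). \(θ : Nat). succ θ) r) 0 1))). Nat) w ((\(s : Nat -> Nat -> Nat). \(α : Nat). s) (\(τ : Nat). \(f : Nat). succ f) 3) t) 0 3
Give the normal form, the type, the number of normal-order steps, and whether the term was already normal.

resulting normal form:
  3
type:
  Nat
reduction steps (normal order): 3
started in normal form: no
first contracted redex: a beta-redex


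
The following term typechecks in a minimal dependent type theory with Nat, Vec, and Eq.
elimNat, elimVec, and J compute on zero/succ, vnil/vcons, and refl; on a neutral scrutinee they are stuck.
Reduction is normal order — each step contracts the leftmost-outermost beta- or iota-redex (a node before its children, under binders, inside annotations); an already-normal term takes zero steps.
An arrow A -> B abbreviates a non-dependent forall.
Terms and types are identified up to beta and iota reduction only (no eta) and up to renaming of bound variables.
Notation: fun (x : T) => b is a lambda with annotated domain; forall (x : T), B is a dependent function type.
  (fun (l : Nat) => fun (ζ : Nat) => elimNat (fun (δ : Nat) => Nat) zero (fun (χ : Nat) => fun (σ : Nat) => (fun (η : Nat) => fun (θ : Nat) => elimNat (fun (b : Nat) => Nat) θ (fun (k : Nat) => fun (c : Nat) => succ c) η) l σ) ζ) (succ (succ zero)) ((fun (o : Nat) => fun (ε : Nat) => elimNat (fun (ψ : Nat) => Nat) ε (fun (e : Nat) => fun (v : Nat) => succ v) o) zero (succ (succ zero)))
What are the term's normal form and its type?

normal form:
  succ (succ (succ (succ zero)))
the term's type:
  Nat
observation: the first redex contracted is a beta-redex; the normal form is reached in 21 normal-order steps.


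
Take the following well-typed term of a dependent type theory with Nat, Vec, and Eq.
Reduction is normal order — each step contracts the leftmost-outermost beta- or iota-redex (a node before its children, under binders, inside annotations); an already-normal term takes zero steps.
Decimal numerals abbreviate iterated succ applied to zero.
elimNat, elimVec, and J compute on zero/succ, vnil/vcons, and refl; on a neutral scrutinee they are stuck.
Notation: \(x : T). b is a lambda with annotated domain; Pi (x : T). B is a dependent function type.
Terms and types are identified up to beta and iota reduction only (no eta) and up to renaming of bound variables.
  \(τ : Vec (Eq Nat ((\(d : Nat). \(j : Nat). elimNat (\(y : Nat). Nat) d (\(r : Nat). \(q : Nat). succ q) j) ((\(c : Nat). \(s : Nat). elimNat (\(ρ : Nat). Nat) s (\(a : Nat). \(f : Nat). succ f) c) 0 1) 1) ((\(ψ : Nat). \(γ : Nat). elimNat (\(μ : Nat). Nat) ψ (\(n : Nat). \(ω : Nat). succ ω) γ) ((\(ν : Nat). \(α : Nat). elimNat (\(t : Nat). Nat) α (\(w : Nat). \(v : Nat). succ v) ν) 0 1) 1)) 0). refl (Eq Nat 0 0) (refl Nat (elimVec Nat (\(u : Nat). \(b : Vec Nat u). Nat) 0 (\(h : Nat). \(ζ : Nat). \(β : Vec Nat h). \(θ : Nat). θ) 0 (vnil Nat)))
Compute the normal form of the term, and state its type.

reduced normal form:
  \(τ : Vec (Eq Nat 2 2) 0). refl (Eq Nat 0 0) (refl Nat 0)
inferred type:
  Pi (τ : Vec (Eq Nat 2 2) 0). Eq (Eq Nat 0 0) (refl Nat 0) (refl Nat 0)
observation: the term reaches its normal form after 19 normal-order steps.


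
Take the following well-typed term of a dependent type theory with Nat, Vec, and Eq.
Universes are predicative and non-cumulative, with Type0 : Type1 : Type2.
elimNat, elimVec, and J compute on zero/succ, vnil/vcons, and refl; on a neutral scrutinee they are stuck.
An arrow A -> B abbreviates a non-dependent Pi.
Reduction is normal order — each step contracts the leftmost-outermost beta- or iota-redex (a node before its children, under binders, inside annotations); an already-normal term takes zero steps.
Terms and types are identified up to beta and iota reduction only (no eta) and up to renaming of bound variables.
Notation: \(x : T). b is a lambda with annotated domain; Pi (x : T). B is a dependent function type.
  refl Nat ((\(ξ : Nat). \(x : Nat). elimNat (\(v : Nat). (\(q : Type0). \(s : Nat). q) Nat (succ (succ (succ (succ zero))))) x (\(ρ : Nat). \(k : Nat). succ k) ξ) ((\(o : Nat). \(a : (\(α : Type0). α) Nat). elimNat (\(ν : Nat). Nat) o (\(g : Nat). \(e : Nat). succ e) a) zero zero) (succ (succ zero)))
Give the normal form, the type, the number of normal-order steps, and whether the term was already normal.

reduced normal form:
  refl Nat (succ (succ zero))
inferred type:
  Eq Nat (succ (succ zero)) (succ (succ zero))
normal-order step count: 8
started in normal form: no
first redex: a beta-redex


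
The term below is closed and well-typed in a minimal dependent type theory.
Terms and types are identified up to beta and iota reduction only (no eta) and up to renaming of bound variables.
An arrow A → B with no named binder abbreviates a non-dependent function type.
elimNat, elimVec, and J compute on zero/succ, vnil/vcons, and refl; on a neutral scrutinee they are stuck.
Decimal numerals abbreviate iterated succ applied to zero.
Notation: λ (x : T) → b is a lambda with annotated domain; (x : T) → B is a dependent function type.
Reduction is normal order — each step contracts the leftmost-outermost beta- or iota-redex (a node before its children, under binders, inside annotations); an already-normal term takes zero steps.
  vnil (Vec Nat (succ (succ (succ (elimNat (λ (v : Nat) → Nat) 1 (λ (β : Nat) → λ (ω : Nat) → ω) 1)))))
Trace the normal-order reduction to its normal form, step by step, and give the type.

normal-order reduction sequence:
  vnil (Vec Nat (succ (succ (succ (elimNat (λ (v : Nat) → Nat) 1 (λ (β : Nat) → λ (ω : Nat) → ω) 1)))))
  ~> vnil (Vec Nat (succ (succ (succ ((λ (v : Nat) → λ (β : Nat) → β) 0 (elimNat (λ (ω : Nat) → Nat) 1 (λ (a : Nat) → λ (s : Nat) → s) 0))))))
  ~> vnil (Vec Nat (succ (succ (succ ((λ (v : Nat) → v) (elimNat (λ (β : Nat) → Nat) 1 (λ (ω : Nat) → λ (a : Nat) → a) 0))))))
  ~> vnil (Vec Nat (succ (succ (succ (elimNat (λ (v : Nat) → Nat) 1 (λ (β : Nat) → λ (ω : Nat) → ω) 0)))))
  ~> vnil (Vec Nat 4)
the term's type:
  Vec (Vec Nat 4) 0


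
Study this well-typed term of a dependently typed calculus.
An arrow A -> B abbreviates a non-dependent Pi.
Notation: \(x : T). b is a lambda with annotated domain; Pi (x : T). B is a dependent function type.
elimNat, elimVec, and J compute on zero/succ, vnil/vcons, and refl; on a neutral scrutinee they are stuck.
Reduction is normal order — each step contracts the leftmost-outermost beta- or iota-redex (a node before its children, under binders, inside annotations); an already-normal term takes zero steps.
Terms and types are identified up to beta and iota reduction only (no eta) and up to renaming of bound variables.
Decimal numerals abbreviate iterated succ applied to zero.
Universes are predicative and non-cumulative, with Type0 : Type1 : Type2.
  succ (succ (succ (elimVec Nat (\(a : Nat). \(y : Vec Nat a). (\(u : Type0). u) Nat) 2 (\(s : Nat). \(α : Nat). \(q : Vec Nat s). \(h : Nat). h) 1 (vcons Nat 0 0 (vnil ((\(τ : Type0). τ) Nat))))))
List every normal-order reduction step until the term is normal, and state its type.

normal-order reduction sequence:
  succ (succ (succ (elimVec Nat (\(a : Nat). \(y : Vec Nat a). (\(u : Type0). u) Nat) 2 (\(s : Nat). \(α : Nat). \(q : Vec Nat s). \(h : Nat). h) 1 (vcons Nat 0 0 (vnil ((\(τ : Type0). τ) Nat))))))
  ~> succ (succ (succ ((\(a : Nat). \(y : Nat). \(u : Vec Nat a). \(s : Nat). s) 0 0 (vnil ((\(α : Type0). α) Nat)) (elimVec Nat (\(q : Nat). \(h : Vec Nat q). (\(τ : Type0). τ) Nat) 2 (\(β : Nat). \(i : Nat). \(θ : Vec Nat β). \(d : Nat). d) 0 (vnil ((\(ζ : Type0). ζ) Nat))))))
  ~> succ (succ (succ ((\(a : Nat). \(y : Vec Nat 0). \(u : Nat). u) 0 (vnil ((\(s : Type0). s) Nat)) (elimVec Nat (\(α : Nat). \(q : Vec Nat α). (\(h : Type0). h) Nat) 2 (\(τ : Nat). \(β : Nat). \(i : Vec Nat τ). \(θ : Nat). θ) 0 (vnil ((\(d : Type0). d) Nat))))))
  ~> succ (succ (succ ((\(a : Vec Nat 0). \(y : Nat). y) (vnil ((\(u : Type0). u) Nat)) (elimVec Nat (\(s : Nat). \(α : Vec Nat s). (\(q : Type0). q) Nat) 2 (\(h : Nat). \(τ : Nat). \(β : Vec Nat h). \(i : Nat). i) 0 (vnil ((\(θ : Type0). θ) Nat))))))
  ~> succ (succ (succ ((\(a : Nat). a) (elimVec Nat (\(y : Nat). \(u : Vec Nat y). (\(s : Type0). s) Nat) 2 (\(α : Nat). \(q : Nat). \(h : Vec Nat α). \(τ : Nat). τ) 0 (vnil ((\(β : Type0). β) Nat))))))
  ~> succ (succ (succ (elimVec Nat (\(a : Nat). \(y : Vec Nat a). (\(u : Type0). u) Nat) 2 (\(s : Nat). \(α : Nat). \(q : Vec Nat s). \(h : Nat). h) 0 (vnil ((\(τ : Type0). τ) Nat)))))
  ~> 5
type:
  Nat


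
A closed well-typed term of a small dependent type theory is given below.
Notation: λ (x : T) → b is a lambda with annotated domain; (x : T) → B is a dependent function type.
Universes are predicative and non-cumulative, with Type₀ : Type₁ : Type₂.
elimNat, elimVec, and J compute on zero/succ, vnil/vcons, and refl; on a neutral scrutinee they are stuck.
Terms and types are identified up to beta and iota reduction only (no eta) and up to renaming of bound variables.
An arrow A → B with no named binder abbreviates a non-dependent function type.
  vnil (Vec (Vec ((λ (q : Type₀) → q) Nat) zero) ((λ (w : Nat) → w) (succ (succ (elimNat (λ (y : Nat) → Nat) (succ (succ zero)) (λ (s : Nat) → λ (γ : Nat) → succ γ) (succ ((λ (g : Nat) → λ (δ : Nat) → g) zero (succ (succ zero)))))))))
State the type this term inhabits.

inferred type:
  Vec (Vec (Vec Nat zero) (succ (succ (succ (succ (succ zero)))))) zero


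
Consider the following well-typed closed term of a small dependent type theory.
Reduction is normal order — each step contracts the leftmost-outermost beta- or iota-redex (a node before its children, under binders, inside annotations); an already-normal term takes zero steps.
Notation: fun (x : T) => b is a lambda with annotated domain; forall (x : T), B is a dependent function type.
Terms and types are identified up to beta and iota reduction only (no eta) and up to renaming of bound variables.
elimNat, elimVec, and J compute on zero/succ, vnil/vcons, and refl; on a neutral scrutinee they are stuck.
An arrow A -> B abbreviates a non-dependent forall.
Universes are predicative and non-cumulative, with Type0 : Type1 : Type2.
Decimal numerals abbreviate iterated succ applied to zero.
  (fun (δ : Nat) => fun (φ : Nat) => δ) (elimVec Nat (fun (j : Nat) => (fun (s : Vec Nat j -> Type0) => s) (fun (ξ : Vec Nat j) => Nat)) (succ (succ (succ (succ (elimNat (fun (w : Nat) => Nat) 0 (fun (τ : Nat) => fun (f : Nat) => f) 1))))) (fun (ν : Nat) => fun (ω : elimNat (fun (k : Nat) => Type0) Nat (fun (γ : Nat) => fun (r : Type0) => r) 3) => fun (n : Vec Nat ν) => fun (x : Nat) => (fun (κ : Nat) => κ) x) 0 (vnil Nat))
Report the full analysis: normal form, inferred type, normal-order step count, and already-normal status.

resulting normal form:
  fun (δ : Nat) => 4
type:
  Nat -> Nat
reduction steps (normal order): 6
already normal: no
first contracted redex: a beta-redex
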